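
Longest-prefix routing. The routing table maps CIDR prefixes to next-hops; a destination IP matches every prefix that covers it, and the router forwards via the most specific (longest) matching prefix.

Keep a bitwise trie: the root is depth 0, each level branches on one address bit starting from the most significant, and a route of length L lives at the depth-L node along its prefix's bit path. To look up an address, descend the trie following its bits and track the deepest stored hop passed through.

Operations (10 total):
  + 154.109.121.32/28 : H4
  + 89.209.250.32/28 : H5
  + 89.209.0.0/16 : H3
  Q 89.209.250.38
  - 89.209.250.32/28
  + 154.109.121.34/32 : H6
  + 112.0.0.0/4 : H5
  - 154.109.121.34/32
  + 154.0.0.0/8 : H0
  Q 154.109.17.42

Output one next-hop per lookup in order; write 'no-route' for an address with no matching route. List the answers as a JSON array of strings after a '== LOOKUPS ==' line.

Trace:
  + 154.109.121.32/28 (H4) depth=28
  + 89.209.250.32/28 (H5) depth=28
  + 89.209.0.0/16 (H3) depth=16
  Q 89.209.250.38: descend 0101100111010001111110100010 ; hops seen [H3,H5] ; pick H5
  del 89.209.250.32/28 (clear depth 28)
  + 154.109.121.34/32 (H6) depth=32
  + 112.0.0.0/4 (H5) depth=4
  del 154.109.121.34/32 (clear depth 32)
  + 154.0.0.0/8 (H0) depth=8
  Q 154.109.17.42: descend 10011010011011010 ; hops seen [H0] ; pick H0

== LOOKUPS ==
["H5","H0"]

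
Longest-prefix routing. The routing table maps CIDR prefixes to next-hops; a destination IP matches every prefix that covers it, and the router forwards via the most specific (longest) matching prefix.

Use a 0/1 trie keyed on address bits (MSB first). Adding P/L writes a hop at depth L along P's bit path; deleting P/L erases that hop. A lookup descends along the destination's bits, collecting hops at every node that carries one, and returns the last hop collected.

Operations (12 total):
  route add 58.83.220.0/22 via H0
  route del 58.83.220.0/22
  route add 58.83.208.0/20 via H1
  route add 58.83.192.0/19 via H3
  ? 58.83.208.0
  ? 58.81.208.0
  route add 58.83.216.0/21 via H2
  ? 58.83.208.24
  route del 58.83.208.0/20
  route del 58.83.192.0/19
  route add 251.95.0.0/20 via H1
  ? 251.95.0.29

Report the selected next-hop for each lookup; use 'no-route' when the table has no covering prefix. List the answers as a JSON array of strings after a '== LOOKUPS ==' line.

Apply in order:
  add 58.83.220.0/22 -> H0 at depth 22
  - 58.83.220.0/22 clear@22
  add 58.83.208.0/20 -> H1 at depth 20
  add 58.83.192.0/19 -> H3 at depth 19
  ? 58.83.208.0  path d0:-→d1:-→d2:-→d3:-→d4:-→d5:-→d6:-→d7:-→d8:-→d9:-→d10:-→d11:-→d12:-→d13:-→d14:-→d15:-→d16:-→d17:-→d18:-→d19:H3→d20:H1  best=H1
  ? 58.81.208.0  path d0:-→d1:-→d2:-→d3:-→d4:-→d5:-→d6:-→d7:-→d8:-→d9:-→d10:-→d11:-→d12:-→d13:-→d14:-  best=no-route
  add 58.83.216.0/21 -> H2 at depth 21
  ? 58.83.208.24  path d0:-→d1:-→d2:-→d3:-→d4:-→d5:-→d6:-→d7:-→d8:-→d9:-→d10:-→d11:-→d12:-→d13:-→d14:-→d15:-→d16:-→d17:-→d18:-→d19:H3→d20:H1  best=H1
  - 58.83.208.0/20 clear@20
  - 58.83.192.0/19 clear@19
  add 251.95.0.0/20 -> H1 at depth 20
  ? 251.95.0.29  path d0:-→d1:-→d2:-→d3:-→d4:-→d5:-→d6:-→d7:-→d8:-→d9:-→d10:-→d11:-→d12:-→d13:-→d14:-→d15:-→d16:-→d17:-→d18:-→d19:-→d20:H1  best=H1

== LOOKUPS ==
["H1","no-route","H1","H1"]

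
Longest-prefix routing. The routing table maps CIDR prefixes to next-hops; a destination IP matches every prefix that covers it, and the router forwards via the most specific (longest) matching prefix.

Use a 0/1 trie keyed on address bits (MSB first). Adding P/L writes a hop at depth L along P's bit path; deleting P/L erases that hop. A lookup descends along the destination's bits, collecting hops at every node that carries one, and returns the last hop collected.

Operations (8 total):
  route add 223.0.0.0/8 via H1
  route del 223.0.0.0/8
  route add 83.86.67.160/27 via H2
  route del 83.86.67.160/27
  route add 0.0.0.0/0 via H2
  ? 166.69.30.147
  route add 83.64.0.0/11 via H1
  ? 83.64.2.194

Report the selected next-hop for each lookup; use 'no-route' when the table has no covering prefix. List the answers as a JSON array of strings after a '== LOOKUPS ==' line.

Apply in order:
  add 223.0.0.0/8 -> H1 at depth 8
  - 223.0.0.0/8 clear@8
  add 83.86.67.160/27 -> H2 at depth 27
  - 83.86.67.160/27 clear@27
  add 0.0.0.0/0 -> H2 at depth 0
  ? 166.69.30.147  path d0:H2→d1:-  best=H2
  add 83.64.0.0/11 -> H1 at depth 11
  ? 83.64.2.194  path d0:H2→d1:-→d2:-→d3:-→d4:-→d5:-→d6:-→d7:-→d8:-→d9:-→d10:-→d11:H1  best=H1

== LOOKUPS ==
["H2","H1"]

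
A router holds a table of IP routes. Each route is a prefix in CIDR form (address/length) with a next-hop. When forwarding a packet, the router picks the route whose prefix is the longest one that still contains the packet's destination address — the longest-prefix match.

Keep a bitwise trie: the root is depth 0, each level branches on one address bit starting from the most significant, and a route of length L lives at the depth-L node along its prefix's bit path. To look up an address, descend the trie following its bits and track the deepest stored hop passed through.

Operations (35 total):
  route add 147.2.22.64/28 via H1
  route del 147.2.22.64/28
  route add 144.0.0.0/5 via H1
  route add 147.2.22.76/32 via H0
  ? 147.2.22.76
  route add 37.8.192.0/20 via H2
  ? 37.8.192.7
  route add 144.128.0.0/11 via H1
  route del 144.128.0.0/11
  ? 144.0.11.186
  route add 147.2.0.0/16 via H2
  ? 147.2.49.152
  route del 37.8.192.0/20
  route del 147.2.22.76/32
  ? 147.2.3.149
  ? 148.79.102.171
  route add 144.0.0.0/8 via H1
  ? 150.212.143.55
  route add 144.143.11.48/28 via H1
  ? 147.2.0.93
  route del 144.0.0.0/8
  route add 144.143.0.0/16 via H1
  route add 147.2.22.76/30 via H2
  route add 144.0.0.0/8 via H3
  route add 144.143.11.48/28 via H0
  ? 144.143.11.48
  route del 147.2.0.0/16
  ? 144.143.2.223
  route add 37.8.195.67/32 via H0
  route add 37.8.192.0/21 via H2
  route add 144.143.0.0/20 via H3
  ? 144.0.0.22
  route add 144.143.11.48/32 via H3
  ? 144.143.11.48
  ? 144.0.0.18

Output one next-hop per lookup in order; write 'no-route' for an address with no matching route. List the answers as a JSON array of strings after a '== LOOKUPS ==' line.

Process each operation:
  add 147.2.22.64/28 -> H1 at depth 28
  - 147.2.22.64/28 clear@28
  add 144.0.0.0/5 -> H1 at depth 5
  add 147.2.22.76/32 -> H0 at depth 32
  Q 147.2.22.76: descend 10010011000000100001011001001100 ; hops seen [H1,H0] ; pick H0
  add 37.8.192.0/20 -> H2 at depth 20
  Q 37.8.192.7: descend 00100101000010001100 ; hops seen [H2] ; pick H2
  add 144.128.0.0/11 -> H1 at depth 11
  - 144.128.0.0/11 clear@11
  Q 144.0.11.186: descend 10010000 ; hops seen [H1] ; pick H1
  add 147.2.0.0/16 -> H2 at depth 16
  Q 147.2.49.152: descend 100100110000001000 ; hops seen [H1,H2] ; pick H2
  - 37.8.192.0/20 clear@20
  - 147.2.22.76/32 clear@32
  Q 147.2.3.149: descend 1001001100000010000 ; hops seen [H1,H2] ; pick H2
  Q 148.79.102.171: descend 10010 ; hops seen [H1] ; pick H1
  add 144.0.0.0/8 -> H1 at depth 8
  Q 150.212.143.55: descend 10010 ; hops seen [H1] ; pick H1
  add 144.143.11.48/28 -> H1 at depth 28
  Q 147.2.0.93: descend 1001001100000010000 ; hops seen [H1,H2] ; pick H2
  - 144.0.0.0/8 clear@8
  add 144.143.0.0/16 -> H1 at depth 16
  add 147.2.22.76/30 -> H2 at depth 30
  add 144.0.0.0/8 -> H3 at depth 8
  add 144.143.11.48/28 -> H0 at depth 28
  Q 144.143.11.48: descend 1001000010001111000010110011 ; hops seen [H1,H3,H1,H0] ; pick H0
  - 147.2.0.0/16 clear@16
  Q 144.143.2.223: descend 10010000100011110000 ; hops seen [H1,H3,H1] ; pick H1
  add 37.8.195.67/32 -> H0 at depth 32
  add 37.8.192.0/21 -> H2 at depth 21
  add 144.143.0.0/20 -> H3 at depth 20
  Q 144.0.0.22: descend 10010000 ; hops seen [H1,H3] ; pick H3
  add 144.143.11.48/32 -> H3 at depth 32
  Q 144.143.11.48: descend 10010000100011110000101100110000 ; hops seen [H1,H3,H1,H3,H0,H3] ; pick H3
  Q 144.0.0.18: descend 10010000 ; hops seen [H1,H3] ; pick H3

== LOOKUPS ==
["H0","H2","H1","H2","H2","H1","H1","H2","H0","H1","H3","H3","H3"]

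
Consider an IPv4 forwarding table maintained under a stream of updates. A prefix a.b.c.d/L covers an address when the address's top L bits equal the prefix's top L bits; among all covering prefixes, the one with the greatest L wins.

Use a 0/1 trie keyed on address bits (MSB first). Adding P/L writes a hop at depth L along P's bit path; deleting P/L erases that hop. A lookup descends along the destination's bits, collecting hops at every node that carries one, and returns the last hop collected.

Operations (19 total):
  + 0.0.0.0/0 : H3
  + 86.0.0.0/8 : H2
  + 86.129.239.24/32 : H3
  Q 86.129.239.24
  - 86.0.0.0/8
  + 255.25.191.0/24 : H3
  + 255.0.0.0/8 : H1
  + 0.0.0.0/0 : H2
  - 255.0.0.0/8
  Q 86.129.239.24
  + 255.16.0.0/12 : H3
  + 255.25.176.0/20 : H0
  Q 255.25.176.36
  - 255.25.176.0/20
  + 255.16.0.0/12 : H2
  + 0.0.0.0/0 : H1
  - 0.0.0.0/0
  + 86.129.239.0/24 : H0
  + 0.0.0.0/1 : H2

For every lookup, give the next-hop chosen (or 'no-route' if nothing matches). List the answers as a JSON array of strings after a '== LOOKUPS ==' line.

Process each operation:
  + 0.0.0.0/0 (H3) depth=0
  + 86.0.0.0/8 (H2) depth=8
  + 86.129.239.24/32 (H3) depth=32
  Q 86.129.239.24: descend 01010110100000011110111100011000 ; hops seen [H3,H2,H3] ; pick H3
  del 86.0.0.0/8 (clear depth 8)
  + 255.25.191.0/24 (H3) depth=24
  + 255.0.0.0/8 (H1) depth=8
  + 0.0.0.0/0 (H2) depth=0
  del 255.0.0.0/8 (clear depth 8)
  Q 86.129.239.24: descend 01010110100000011110111100011000 ; hops seen [H2,H3] ; pick H3
  + 255.16.0.0/12 (H3) depth=12
  + 255.25.176.0/20 (H0) depth=20
  Q 255.25.176.36: descend 11111111000110011011 ; hops seen [H2,H3,H0] ; pick H0
  del 255.25.176.0/20 (clear depth 20)
  + 255.16.0.0/12 (H2) depth=12
  + 0.0.0.0/0 (H1) depth=0
  del 0.0.0.0/0 (clear depth 0)
  + 86.129.239.0/24 (H0) depth=24
  + 0.0.0.0/1 (H2) depth=1

== LOOKUPS ==
["H3","H3","H0"]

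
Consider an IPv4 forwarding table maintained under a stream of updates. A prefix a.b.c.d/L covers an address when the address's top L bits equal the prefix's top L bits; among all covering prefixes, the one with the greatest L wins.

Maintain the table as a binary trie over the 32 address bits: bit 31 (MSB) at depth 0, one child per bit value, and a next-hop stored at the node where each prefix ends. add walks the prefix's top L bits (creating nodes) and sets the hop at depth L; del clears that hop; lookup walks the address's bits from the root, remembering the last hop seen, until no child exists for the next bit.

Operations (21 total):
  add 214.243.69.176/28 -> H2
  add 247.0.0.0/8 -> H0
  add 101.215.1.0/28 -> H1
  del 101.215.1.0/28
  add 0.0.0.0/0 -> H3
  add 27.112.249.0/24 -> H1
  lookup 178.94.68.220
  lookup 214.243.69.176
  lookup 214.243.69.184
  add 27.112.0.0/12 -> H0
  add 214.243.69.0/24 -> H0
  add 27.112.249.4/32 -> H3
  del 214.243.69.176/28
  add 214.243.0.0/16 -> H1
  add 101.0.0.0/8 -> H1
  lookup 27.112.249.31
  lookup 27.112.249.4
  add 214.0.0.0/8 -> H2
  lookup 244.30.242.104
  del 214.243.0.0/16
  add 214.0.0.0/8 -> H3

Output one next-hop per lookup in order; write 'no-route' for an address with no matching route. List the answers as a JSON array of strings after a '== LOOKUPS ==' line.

Process each operation:
  + 214.243.69.176/28 (H2) depth=28
  + 247.0.0.0/8 (H0) depth=8
  + 101.215.1.0/28 (H1) depth=28
  del 101.215.1.0/28 (clear depth 28)
  + 0.0.0.0/0 (H3) depth=0
  + 27.112.249.0/24 (H1) depth=24
  ? 178.94.68.220  path d0:H3→d1:-  best=H3
  ? 214.243.69.176  path d0:H3→d1:-→d2:-→d3:-→d4:-→d5:-→d6:-→d7:-→d8:-→d9:-→d10:-→d11:-→d12:-→d13:-→d14:-→d15:-→d16:-→d17:-→d18:-→d19:-→d20:-→d21:-→d22:-→d23:-→d24:-→d25:-→d26:-→d27:-→d28:H2  best=H2
  ? 214.243.69.184  path d0:H3→d1:-→d2:-→d3:-→d4:-→d5:-→d6:-→d7:-→d8:-→d9:-→d10:-→d11:-→d12:-→d13:-→d14:-→d15:-→d16:-→d17:-→d18:-→d19:-→d20:-→d21:-→d22:-→d23:-→d24:-→d25:-→d26:-→d27:-→d28:H2  best=H2
  + 27.112.0.0/12 (H0) depth=12
  + 214.243.69.0/24 (H0) depth=24
  + 27.112.249.4/32 (H3) depth=32
  del 214.243.69.176/28 (clear depth 28)
  + 214.243.0.0/16 (H1) depth=16
  + 101.0.0.0/8 (H1) depth=8
  ? 27.112.249.31  path d0:H3→d1:-→d2:-→d3:-→d4:-→d5:-→d6:-→d7:-→d8:-→d9:-→d10:-→d11:-→d12:H0→d13:-→d14:-→d15:-→d16:-→d17:-→d18:-→d19:-→d20:-→d21:-→d22:-→d23:-→d24:H1→d25:-→d26:-→d27:-  best=H1
  ? 27.112.249.4  path d0:H3→d1:-→d2:-→d3:-→d4:-→d5:-→d6:-→d7:-→d8:-→d9:-→d10:-→d11:-→d12:H0→d13:-→d14:-→d15:-→d16:-→d17:-→d18:-→d19:-→d20:-→d21:-→d22:-→d23:-→d24:H1→d25:-→d26:-→d27:-→d28:-→d29:-→d30:-→d31:-→d32:H3  best=H3
  + 214.0.0.0/8 (H2) depth=8
  ? 244.30.242.104  path d0:H3→d1:-→d2:-→d3:-→d4:-→d5:-→d6:-  best=H3
  del 214.243.0.0/16 (clear depth 16)
  + 214.0.0.0/8 (H3) depth=8

== LOOKUPS ==
["H3","H2","H2","H1","H3","H3"]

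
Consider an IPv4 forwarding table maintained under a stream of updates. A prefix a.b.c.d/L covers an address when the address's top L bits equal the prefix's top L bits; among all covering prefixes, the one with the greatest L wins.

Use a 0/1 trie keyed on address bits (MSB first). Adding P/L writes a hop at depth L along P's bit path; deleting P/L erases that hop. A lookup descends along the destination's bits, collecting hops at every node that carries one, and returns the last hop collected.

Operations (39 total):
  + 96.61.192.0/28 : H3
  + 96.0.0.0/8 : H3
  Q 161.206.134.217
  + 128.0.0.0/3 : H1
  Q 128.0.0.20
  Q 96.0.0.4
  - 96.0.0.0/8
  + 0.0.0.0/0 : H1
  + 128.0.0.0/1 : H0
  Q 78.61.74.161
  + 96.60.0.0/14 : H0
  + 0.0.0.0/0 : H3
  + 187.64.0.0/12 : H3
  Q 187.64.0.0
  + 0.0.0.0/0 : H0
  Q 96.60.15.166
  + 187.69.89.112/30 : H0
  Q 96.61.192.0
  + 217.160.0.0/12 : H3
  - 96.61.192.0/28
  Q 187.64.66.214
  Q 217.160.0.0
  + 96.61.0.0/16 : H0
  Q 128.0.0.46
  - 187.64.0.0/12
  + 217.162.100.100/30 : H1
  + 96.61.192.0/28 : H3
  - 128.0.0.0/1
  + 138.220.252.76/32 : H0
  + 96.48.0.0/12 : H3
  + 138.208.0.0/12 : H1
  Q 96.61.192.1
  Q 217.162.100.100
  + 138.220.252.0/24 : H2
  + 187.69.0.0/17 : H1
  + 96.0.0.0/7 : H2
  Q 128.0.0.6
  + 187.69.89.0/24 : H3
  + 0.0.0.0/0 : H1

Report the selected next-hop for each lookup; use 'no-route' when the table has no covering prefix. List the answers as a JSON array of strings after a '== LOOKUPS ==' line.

Apply in order:
  add 96.61.192.0/28 -> H3 at depth 28
  add 96.0.0.0/8 -> H3 at depth 8
  lookup 161.206.134.217: bits ε walk d0:- -> no-route
  add 128.0.0.0/3 -> H1 at depth 3
  lookup 128.0.0.20: bits 100 walk d0:-→d1:-→d2:-→d3:H1 -> H1
  lookup 96.0.0.4: bits 0110000000 walk d0:-→d1:-→d2:-→d3:-→d4:-→d5:-→d6:-→d7:-→d8:H3→d9:-→d10:- -> H3
  - 96.0.0.0/8 clear@8
  add 0.0.0.0/0 -> H1 at depth 0
  add 128.0.0.0/1 -> H0 at depth 1
  lookup 78.61.74.161: bits 01 walk d0:H1→d1:-→d2:- -> H1
  add 96.60.0.0/14 -> H0 at depth 14
  add 0.0.0.0/0 -> H3 at depth 0
  add 187.64.0.0/12 -> H3 at depth 12
  lookup 187.64.0.0: bits 101110110100 walk d0:H3→d1:H0→d2:-→d3:-→d4:-→d5:-→d6:-→d7:-→d8:-→d9:-→d10:-→d11:-→d12:H3 -> H3
  add 0.0.0.0/0 -> H0 at depth 0
  lookup 96.60.15.166: bits 011000000011110 walk d0:H0→d1:-→d2:-→d3:-→d4:-→d5:-→d6:-→d7:-→d8:-→d9:-→d10:-→d11:-→d12:-→d13:-→d14:H0→d15:- -> H0
  add 187.69.89.112/30 -> H0 at depth 30
  lookup 96.61.192.0: bits 0110000000111101110000000000 walk d0:H0→d1:-→d2:-→d3:-→d4:-→d5:-→d6:-→d7:-→d8:-→d9:-→d10:-→d11:-→d12:-→d13:-→d14:H0→d15:-→d16:-→d17:-→d18:-→d19:-→d20:-→d21:-→d22:-→d23:-→d24:-→d25:-→d26:-→d27:-→d28:H3 -> H3
  add 217.160.0.0/12 -> H3 at depth 12
  - 96.61.192.0/28 clear@28
  lookup 187.64.66.214: bits 1011101101000 walk d0:H0→d1:H0→d2:-→d3:-→d4:-→d5:-→d6:-→d7:-→d8:-→d9:-→d10:-→d11:-→d12:H3→d13:- -> H3
  lookup 217.160.0.0: bits 110110011010 walk d0:H0→d1:H0→d2:-→d3:-→d4:-→d5:-→d6:-→d7:-→d8:-→d9:-→d10:-→d11:-→d12:H3 -> H3
  add 96.61.0.0/16 -> H0 at depth 16
  lookup 128.0.0.46: bits 100 walk d0:H0→d1:H0→d2:-→d3:H1 -> H1
  - 187.64.0.0/12 clear@12
  add 217.162.100.100/30 -> H1 at depth 30
  add 96.61.192.0/28 -> H3 at depth 28
  - 128.0.0.0/1 clear@1
  add 138.220.252.76/32 -> H0 at depth 32
  add 96.48.0.0/12 -> H3 at depth 12
  add 138.208.0.0/12 -> H1 at depth 12
  lookup 96.61.192.1: bits 0110000000111101110000000000 walk d0:H0→d1:-→d2:-→d3:-→d4:-→d5:-→d6:-→d7:-→d8:-→d9:-→d10:-→d11:-→d12:H3→d13:-→d14:H0→d15:-→d16:H0→d17:-→d18:-→d19:-→d20:-→d21:-→d22:-→d23:-→d24:-→d25:-→d26:-→d27:-→d28:H3 -> H3
  lookup 217.162.100.100: bits 110110011010001001100100011001 walk d0:H0→d1:-→d2:-→d3:-→d4:-→d5:-→d6:-→d7:-→d8:-→d9:-→d10:-→d11:-→d12:H3→d13:-→d14:-→d15:-→d16:-→d17:-→d18:-→d19:-→d20:-→d21:-→d22:-→d23:-→d24:-→d25:-→d26:-→d27:-→d28:-→d29:-→d30:H1 -> H1
  add 138.220.252.0/24 -> H2 at depth 24
  add 187.69.0.0/17 -> H1 at depth 17
  add 96.0.0.0/7 -> H2 at depth 7
  lookup 128.0.0.6: bits 1000 walk d0:H0→d1:-→d2:-→d3:H1→d4:- -> H1
  add 187.69.89.0/24 -> H3 at depth 24
  add 0.0.0.0/0 -> H1 at depth 0

== LOOKUPS ==
["no-route","H1","H3","H1","H3","H0","H3","H3","H3","H1","H3","H1","H1"]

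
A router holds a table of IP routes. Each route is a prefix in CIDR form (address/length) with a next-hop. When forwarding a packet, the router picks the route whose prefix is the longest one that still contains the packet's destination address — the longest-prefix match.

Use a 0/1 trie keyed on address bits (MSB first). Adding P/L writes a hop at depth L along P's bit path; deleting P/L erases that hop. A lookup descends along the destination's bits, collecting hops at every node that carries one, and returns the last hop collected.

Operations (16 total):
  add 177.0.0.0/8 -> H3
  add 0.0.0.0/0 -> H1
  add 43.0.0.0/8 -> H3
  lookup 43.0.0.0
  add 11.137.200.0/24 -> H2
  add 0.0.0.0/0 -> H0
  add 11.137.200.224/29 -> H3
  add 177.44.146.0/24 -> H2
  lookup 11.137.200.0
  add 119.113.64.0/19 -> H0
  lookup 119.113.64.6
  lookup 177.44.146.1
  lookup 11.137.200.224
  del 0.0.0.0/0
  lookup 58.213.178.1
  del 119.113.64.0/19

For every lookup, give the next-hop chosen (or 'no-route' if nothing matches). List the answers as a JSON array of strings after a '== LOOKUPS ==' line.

Process each operation:
  add 177.0.0.0/8 -> H3 at depth 8
  add 0.0.0.0/0 -> H1 at depth 0
  add 43.0.0.0/8 -> H3 at depth 8
  lookup 43.0.0.0: bits 00101011 walk d0:H1→d1:-→d2:-→d3:-→d4:-→d5:-→d6:-→d7:-→d8:H3 -> H3
  add 11.137.200.0/24 -> H2 at depth 24
  add 0.0.0.0/0 -> H0 at depth 0
  add 11.137.200.224/29 -> H3 at depth 29
  add 177.44.146.0/24 -> H2 at depth 24
  lookup 11.137.200.0: bits 000010111000100111001000 walk d0:H0→d1:-→d2:-→d3:-→d4:-→d5:-→d6:-→d7:-→d8:-→d9:-→d10:-→d11:-→d12:-→d13:-→d14:-→d15:-→d16:-→d17:-→d18:-→d19:-→d20:-→d21:-→d22:-→d23:-→d24:H2 -> H2
  add 119.113.64.0/19 -> H0 at depth 19
  lookup 119.113.64.6: bits 0111011101110001010 walk d0:H0→d1:-→d2:-→d3:-→d4:-→d5:-→d6:-→d7:-→d8:-→d9:-→d10:-→d11:-→d12:-→d13:-→d14:-→d15:-→d16:-→d17:-→d18:-→d19:H0 -> H0
  lookup 177.44.146.1: bits 101100010010110010010010 walk d0:H0→d1:-→d2:-→d3:-→d4:-→d5:-→d6:-→d7:-→d8:H3→d9:-→d10:-→d11:-→d12:-→d13:-→d14:-→d15:-→d16:-→d17:-→d18:-→d19:-→d20:-→d21:-→d22:-→d23:-→d24:H2 -> H2
  lookup 11.137.200.224: bits 00001011100010011100100011100 walk d0:H0→d1:-→d2:-→d3:-→d4:-→d5:-→d6:-→d7:-→d8:-→d9:-→d10:-→d11:-→d12:-→d13:-→d14:-→d15:-→d16:-→d17:-→d18:-→d19:-→d20:-→d21:-→d22:-→d23:-→d24:H2→d25:-→d26:-→d27:-→d28:-→d29:H3 -> H3
  - 0.0.0.0/0 clear@0
  lookup 58.213.178.1: bits 001 walk d0:-→d1:-→d2:-→d3:- -> no-route
  - 119.113.64.0/19 clear@19

== LOOKUPS ==
["H3","H2","H0","H2","H3","no-route"]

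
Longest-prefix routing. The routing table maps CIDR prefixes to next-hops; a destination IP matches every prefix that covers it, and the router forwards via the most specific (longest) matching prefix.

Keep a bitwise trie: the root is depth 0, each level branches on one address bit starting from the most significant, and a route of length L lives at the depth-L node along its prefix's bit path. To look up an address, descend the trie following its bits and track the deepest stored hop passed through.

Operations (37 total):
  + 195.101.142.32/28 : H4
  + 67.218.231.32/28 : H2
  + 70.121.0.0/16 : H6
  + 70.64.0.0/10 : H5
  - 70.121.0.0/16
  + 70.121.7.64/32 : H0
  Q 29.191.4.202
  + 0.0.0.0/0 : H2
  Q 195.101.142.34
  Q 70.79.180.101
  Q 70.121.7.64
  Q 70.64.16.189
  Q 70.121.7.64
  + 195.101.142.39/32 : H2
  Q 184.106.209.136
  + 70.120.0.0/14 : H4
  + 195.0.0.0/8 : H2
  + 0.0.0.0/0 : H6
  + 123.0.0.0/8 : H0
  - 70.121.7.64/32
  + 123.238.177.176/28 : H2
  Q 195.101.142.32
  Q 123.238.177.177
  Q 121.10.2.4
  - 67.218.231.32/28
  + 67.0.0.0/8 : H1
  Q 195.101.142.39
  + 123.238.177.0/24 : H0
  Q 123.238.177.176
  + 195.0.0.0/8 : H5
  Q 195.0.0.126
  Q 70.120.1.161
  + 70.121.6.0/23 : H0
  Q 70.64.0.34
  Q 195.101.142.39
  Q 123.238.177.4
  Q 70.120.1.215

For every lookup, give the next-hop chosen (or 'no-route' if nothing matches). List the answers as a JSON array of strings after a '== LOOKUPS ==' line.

Apply in order:
  + 195.101.142.32/28 (H4) depth=28
  + 67.218.231.32/28 (H2) depth=28
  + 70.121.0.0/16 (H6) depth=16
  + 70.64.0.0/10 (H5) depth=10
  - 70.121.0.0/16 clear@16
  + 70.121.7.64/32 (H0) depth=32
  lookup 29.191.4.202: bits 0 walk d0:-→d1:- -> no-route
  + 0.0.0.0/0 (H2) depth=0
  lookup 195.101.142.34: bits 1100001101100101100011100010 walk d0:H2→d1:-→d2:-→d3:-→d4:-→d5:-→d6:-→d7:-→d8:-→d9:-→d10:-→d11:-→d12:-→d13:-→d14:-→d15:-→d16:-→d17:-→d18:-→d19:-→d20:-→d21:-→d22:-→d23:-→d24:-→d25:-→d26:-→d27:-→d28:H4 -> H4
  lookup 70.79.180.101: bits 0100011001 walk d0:H2→d1:-→d2:-→d3:-→d4:-→d5:-→d6:-→d7:-→d8:-→d9:-→d10:H5 -> H5
  lookup 70.121.7.64: bits 01000110011110010000011101000000 walk d0:H2→d1:-→d2:-→d3:-→d4:-→d5:-→d6:-→d7:-→d8:-→d9:-→d10:H5→d11:-→d12:-→d13:-→d14:-→d15:-→d16:-→d17:-→d18:-→d19:-→d20:-→d21:-→d22:-→d23:-→d24:-→d25:-→d26:-→d27:-→d28:-→d29:-→d30:-→d31:-→d32:H0 -> H0
  lookup 70.64.16.189: bits 0100011001 walk d0:H2→d1:-→d2:-→d3:-→d4:-→d5:-→d6:-→d7:-→d8:-→d9:-→d10:H5 -> H5
  lookup 70.121.7.64: bits 01000110011110010000011101000000 walk d0:H2→d1:-→d2:-→d3:-→d4:-→d5:-→d6:-→d7:-→d8:-→d9:-→d10:H5→d11:-→d12:-→d13:-→d14:-→d15:-→d16:-→d17:-→d18:-→d19:-→d20:-→d21:-→d22:-→d23:-→d24:-→d25:-→d26:-→d27:-→d28:-→d29:-→d30:-→d31:-→d32:H0 -> H0
  + 195.101.142.39/32 (H2) depth=32
  lookup 184.106.209.136: bits 1 walk d0:H2→d1:- -> H2
  + 70.120.0.0/14 (H4) depth=14
  + 195.0.0.0/8 (H2) depth=8
  + 0.0.0.0/0 (H6) depth=0
  + 123.0.0.0/8 (H0) depth=8
  - 70.121.7.64/32 clear@32
  + 123.238.177.176/28 (H2) depth=28
  lookup 195.101.142.32: bits 11000011011001011000111000100 walk d0:H6→d1:-→d2:-→d3:-→d4:-→d5:-→d6:-→d7:-→d8:H2→d9:-→d10:-→d11:-→d12:-→d13:-→d14:-→d15:-→d16:-→d17:-→d18:-→d19:-→d20:-→d21:-→d22:-→d23:-→d24:-→d25:-→d26:-→d27:-→d28:H4→d29:- -> H4
  lookup 123.238.177.177: bits 0111101111101110101100011011 walk d0:H6→d1:-→d2:-→d3:-→d4:-→d5:-→d6:-→d7:-→d8:H0→d9:-→d10:-→d11:-→d12:-→d13:-→d14:-→d15:-→d16:-→d17:-→d18:-→d19:-→d20:-→d21:-→d22:-→d23:-→d24:-→d25:-→d26:-→d27:-→d28:H2 -> H2
  lookup 121.10.2.4: bits 011110 walk d0:H6→d1:-→d2:-→d3:-→d4:-→d5:-→d6:- -> H6
  - 67.218.231.32/28 clear@28
  + 67.0.0.0/8 (H1) depth=8
  lookup 195.101.142.39: bits 11000011011001011000111000100111 walk d0:H6→d1:-→d2:-→d3:-→d4:-→d5:-→d6:-→d7:-→d8:H2→d9:-→d10:-→d11:-→d12:-→d13:-→d14:-→d15:-→d16:-→d17:-→d18:-→d19:-→d20:-→d21:-→d22:-→d23:-→d24:-→d25:-→d26:-→d27:-→d28:H4→d29:-→d30:-→d31:-→d32:H2 -> H2
  + 123.238.177.0/24 (H0) depth=24
  lookup 123.238.177.176: bits 0111101111101110101100011011 walk d0:H6→d1:-→d2:-→d3:-→d4:-→d5:-→d6:-→d7:-→d8:H0→d9:-→d10:-→d11:-→d12:-→d13:-→d14:-→d15:-→d16:-→d17:-→d18:-→d19:-→d20:-→d21:-→d22:-→d23:-→d24:H0→d25:-→d26:-→d27:-→d28:H2 -> H2
  + 195.0.0.0/8 (H5) depth=8
  lookup 195.0.0.126: bits 110000110 walk d0:H6→d1:-→d2:-→d3:-→d4:-→d5:-→d6:-→d7:-→d8:H5→d9:- -> H5
  lookup 70.120.1.161: bits 010001100111100 walk d0:H6→d1:-→d2:-→d3:-→d4:-→d5:-→d6:-→d7:-→d8:-→d9:-→d10:H5→d11:-→d12:-→d13:-→d14:H4→d15:- -> H4
  + 70.121.6.0/23 (H0) depth=23
  lookup 70.64.0.34: bits 0100011001 walk d0:H6→d1:-→d2:-→d3:-→d4:-→d5:-→d6:-→d7:-→d8:-→d9:-→d10:H5 -> H5
  lookup 195.101.142.39: bits 11000011011001011000111000100111 walk d0:H6→d1:-→d2:-→d3:-→d4:-→d5:-→d6:-→d7:-→d8:H5→d9:-→d10:-→d11:-→d12:-→d13:-→d14:-→d15:-→d16:-→d17:-→d18:-→d19:-→d20:-→d21:-→d22:-→d23:-→d24:-→d25:-→d26:-→d27:-→d28:H4→d29:-→d30:-→d31:-→d32:H2 -> H2
  lookup 123.238.177.4: bits 011110111110111010110001 walk d0:H6→d1:-→d2:-→d3:-→d4:-→d5:-→d6:-→d7:-→d8:H0→d9:-→d10:-→d11:-→d12:-→d13:-→d14:-→d15:-→d16:-→d17:-→d18:-→d19:-→d20:-→d21:-→d22:-→d23:-→d24:H0 -> H0
  lookup 70.120.1.215: bits 010001100111100 walk d0:H6→d1:-→d2:-→d3:-→d4:-→d5:-→d6:-→d7:-→d8:-→d9:-→d10:H5→d11:-→d12:-→d13:-→d14:H4→d15:- -> H4

== LOOKUPS ==
["no-route","H4","H5","H0","H5","H0","H2","H4","H2","H6","H2","H2","H5","H4","H5","H2","H0","H4"]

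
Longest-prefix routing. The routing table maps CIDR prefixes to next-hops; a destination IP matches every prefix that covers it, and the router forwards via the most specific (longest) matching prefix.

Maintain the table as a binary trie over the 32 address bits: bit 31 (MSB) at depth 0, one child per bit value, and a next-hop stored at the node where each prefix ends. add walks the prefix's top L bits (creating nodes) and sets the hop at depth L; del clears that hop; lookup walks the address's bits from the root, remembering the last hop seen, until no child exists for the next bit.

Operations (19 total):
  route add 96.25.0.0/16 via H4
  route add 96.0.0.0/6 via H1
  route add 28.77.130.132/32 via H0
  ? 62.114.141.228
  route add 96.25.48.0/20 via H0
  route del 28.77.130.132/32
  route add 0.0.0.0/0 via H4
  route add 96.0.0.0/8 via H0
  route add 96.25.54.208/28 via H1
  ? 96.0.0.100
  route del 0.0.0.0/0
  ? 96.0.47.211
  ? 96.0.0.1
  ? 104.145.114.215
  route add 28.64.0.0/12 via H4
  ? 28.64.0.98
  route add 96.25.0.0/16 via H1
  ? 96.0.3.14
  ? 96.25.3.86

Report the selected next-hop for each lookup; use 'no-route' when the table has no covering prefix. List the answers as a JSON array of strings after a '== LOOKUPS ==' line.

Process each operation:
  + 96.25.0.0/16 (H4) depth=16
  + 96.0.0.0/6 (H1) depth=6
  + 28.77.130.132/32 (H0) depth=32
  lookup 62.114.141.228: bits 00 walk d0:-→d1:-→d2:- -> no-route
  + 96.25.48.0/20 (H0) depth=20
  del 28.77.130.132/32 (clear depth 32)
  + 0.0.0.0/0 (H4) depth=0
  + 96.0.0.0/8 (H0) depth=8
  + 96.25.54.208/28 (H1) depth=28
  lookup 96.0.0.100: bits 01100000000 walk d0:H4→d1:-→d2:-→d3:-→d4:-→d5:-→d6:H1→d7:-→d8:H0→d9:-→d10:-→d11:- -> H0
  del 0.0.0.0/0 (clear depth 0)
  lookup 96.0.47.211: bits 01100000000 walk d0:-→d1:-→d2:-→d3:-→d4:-→d5:-→d6:H1→d7:-→d8:H0→d9:-→d10:-→d11:- -> H0
  lookup 96.0.0.1: bits 01100000000 walk d0:-→d1:-→d2:-→d3:-→d4:-→d5:-→d6:H1→d7:-→d8:H0→d9:-→d10:-→d11:- -> H0
  lookup 104.145.114.215: bits 0110 walk d0:-→d1:-→d2:-→d3:-→d4:- -> no-route
  + 28.64.0.0/12 (H4) depth=12
  lookup 28.64.0.98: bits 000111000100 walk d0:-→d1:-→d2:-→d3:-→d4:-→d5:-→d6:-→d7:-→d8:-→d9:-→d10:-→d11:-→d12:H4 -> H4
  + 96.25.0.0/16 (H1) depth=16
  lookup 96.0.3.14: bits 01100000000 walk d0:-→d1:-→d2:-→d3:-→d4:-→d5:-→d6:H1→d7:-→d8:H0→d9:-→d10:-→d11:- -> H0
  lookup 96.25.3.86: bits 011000000001100100 walk d0:-→d1:-→d2:-→d3:-→d4:-→d5:-→d6:H1→d7:-→d8:H0→d9:-→d10:-→d11:-→d12:-→d13:-→d14:-→d15:-→d16:H1→d17:-→d18:- -> H1

== LOOKUPS ==
["no-route","H0","H0","H0","no-route","H4","H0","H1"]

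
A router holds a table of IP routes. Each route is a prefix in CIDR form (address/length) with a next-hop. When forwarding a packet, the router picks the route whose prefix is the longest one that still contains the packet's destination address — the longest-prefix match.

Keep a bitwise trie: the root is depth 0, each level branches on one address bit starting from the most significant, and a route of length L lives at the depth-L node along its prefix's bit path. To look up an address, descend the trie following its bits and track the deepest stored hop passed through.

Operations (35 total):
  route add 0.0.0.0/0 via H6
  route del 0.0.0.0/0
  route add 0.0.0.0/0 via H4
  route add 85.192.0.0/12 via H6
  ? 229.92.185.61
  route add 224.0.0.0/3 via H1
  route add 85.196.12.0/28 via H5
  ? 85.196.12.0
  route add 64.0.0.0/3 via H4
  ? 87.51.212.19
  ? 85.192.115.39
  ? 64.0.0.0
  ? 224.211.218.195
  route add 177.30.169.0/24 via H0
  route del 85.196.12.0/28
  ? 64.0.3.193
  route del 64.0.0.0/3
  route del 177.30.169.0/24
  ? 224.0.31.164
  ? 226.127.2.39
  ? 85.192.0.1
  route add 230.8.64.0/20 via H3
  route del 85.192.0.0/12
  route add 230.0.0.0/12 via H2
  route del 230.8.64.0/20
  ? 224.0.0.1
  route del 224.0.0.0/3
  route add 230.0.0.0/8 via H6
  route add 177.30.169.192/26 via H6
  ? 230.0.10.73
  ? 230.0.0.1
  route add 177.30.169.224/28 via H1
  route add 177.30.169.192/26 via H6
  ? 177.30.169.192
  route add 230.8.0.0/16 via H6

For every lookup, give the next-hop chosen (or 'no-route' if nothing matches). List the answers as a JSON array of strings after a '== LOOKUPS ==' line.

Trace:
  + 0.0.0.0/0 (H6) depth=0
  del 0.0.0.0/0 (clear depth 0)
  + 0.0.0.0/0 (H4) depth=0
  + 85.192.0.0/12 (H6) depth=12
  ? 229.92.185.61  path d0:H4  best=H4
  + 224.0.0.0/3 (H1) depth=3
  + 85.196.12.0/28 (H5) depth=28
  ? 85.196.12.0  path d0:H4→d1:-→d2:-→d3:-→d4:-→d5:-→d6:-→d7:-→d8:-→d9:-→d10:-→d11:-→d12:H6→d13:-→d14:-→d15:-→d16:-→d17:-→d18:-→d19:-→d20:-→d21:-→d22:-→d23:-→d24:-→d25:-→d26:-→d27:-→d28:H5  best=H5
  + 64.0.0.0/3 (H4) depth=3
  ? 87.51.212.19  path d0:H4→d1:-→d2:-→d3:H4→d4:-→d5:-→d6:-  best=H4
  ? 85.192.115.39  path d0:H4→d1:-→d2:-→d3:H4→d4:-→d5:-→d6:-→d7:-→d8:-→d9:-→d10:-→d11:-→d12:H6→d13:-  best=H6
  ? 64.0.0.0  path d0:H4→d1:-→d2:-→d3:H4  best=H4
  ? 224.211.218.195  path d0:H4→d1:-→d2:-→d3:H1  best=H1
  + 177.30.169.0/24 (H0) depth=24
  del 85.196.12.0/28 (clear depth 28)
  ? 64.0.3.193  path d0:H4→d1:-→d2:-→d3:H4  best=H4
  del 64.0.0.0/3 (clear depth 3)
  del 177.30.169.0/24 (clear depth 24)
  ? 224.0.31.164  path d0:H4→d1:-→d2:-→d3:H1  best=H1
  ? 226.127.2.39  path d0:H4→d1:-→d2:-→d3:H1  best=H1
  ? 85.192.0.1  path d0:H4→d1:-→d2:-→d3:-→d4:-→d5:-→d6:-→d7:-→d8:-→d9:-→d10:-→d11:-→d12:H6→d13:-  best=H6
  + 230.8.64.0/20 (H3) depth=20
  del 85.192.0.0/12 (clear depth 12)
  + 230.0.0.0/12 (H2) depth=12
  del 230.8.64.0/20 (clear depth 20)
  ? 224.0.0.1  path d0:H4→d1:-→d2:-→d3:H1→d4:-→d5:-  best=H1
  del 224.0.0.0/3 (clear depth 3)
  + 230.0.0.0/8 (H6) depth=8
  + 177.30.169.192/26 (H6) depth=26
  ? 230.0.10.73  path d0:H4→d1:-→d2:-→d3:-→d4:-→d5:-→d6:-→d7:-→d8:H6→d9:-→d10:-→d11:-→d12:H2  best=H2
  ? 230.0.0.1  path d0:H4→d1:-→d2:-→d3:-→d4:-→d5:-→d6:-→d7:-→d8:H6→d9:-→d10:-→d11:-→d12:H2  best=H2
  + 177.30.169.224/28 (H1) depth=28
  + 177.30.169.192/26 (H6) depth=26
  ? 177.30.169.192  path d0:H4→d1:-→d2:-→d3:-→d4:-→d5:-→d6:-→d7:-→d8:-→d9:-→d10:-→d11:-→d12:-→d13:-→d14:-→d15:-→d16:-→d17:-→d18:-→d19:-→d20:-→d21:-→d22:-→d23:-→d24:-→d25:-→d26:H6  best=H6
  + 230.8.0.0/16 (H6) depth=16

== LOOKUPS ==
["H4","H5","H4","H6","H4","H1","H4","H1","H1","H6","H1","H2","H2","H6"]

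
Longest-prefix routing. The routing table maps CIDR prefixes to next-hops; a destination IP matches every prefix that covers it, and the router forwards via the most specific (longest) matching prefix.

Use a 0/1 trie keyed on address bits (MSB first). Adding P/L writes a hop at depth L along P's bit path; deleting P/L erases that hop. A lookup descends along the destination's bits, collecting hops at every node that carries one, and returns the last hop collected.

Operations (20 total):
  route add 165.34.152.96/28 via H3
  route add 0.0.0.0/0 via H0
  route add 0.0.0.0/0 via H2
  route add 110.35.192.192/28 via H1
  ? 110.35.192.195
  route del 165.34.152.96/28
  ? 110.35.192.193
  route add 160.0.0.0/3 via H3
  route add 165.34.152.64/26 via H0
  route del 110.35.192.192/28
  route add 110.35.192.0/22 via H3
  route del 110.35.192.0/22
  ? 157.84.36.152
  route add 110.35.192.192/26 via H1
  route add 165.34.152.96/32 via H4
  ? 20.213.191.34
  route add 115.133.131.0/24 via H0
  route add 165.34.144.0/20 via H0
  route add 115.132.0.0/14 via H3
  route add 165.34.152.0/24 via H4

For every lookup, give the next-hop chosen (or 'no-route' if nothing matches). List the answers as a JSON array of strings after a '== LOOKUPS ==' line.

Process each operation:
  + 165.34.152.96/28 (H3) depth=28
  + 0.0.0.0/0 (H0) depth=0
  + 0.0.0.0/0 (H2) depth=0
  + 110.35.192.192/28 (H1) depth=28
  Q 110.35.192.195: descend 0110111000100011110000001100 ; hops seen [H2,H1] ; pick H1
  del 165.34.152.96/28 (clear depth 28)
  Q 110.35.192.193: descend 0110111000100011110000001100 ; hops seen [H2,H1] ; pick H1
  + 160.0.0.0/3 (H3) depth=3
  + 165.34.152.64/26 (H0) depth=26
  del 110.35.192.192/28 (clear depth 28)
  + 110.35.192.0/22 (H3) depth=22
  del 110.35.192.0/22 (clear depth 22)
  Q 157.84.36.152: descend 10 ; hops seen [H2] ; pick H2
  + 110.35.192.192/26 (H1) depth=26
  + 165.34.152.96/32 (H4) depth=32
  Q 20.213.191.34: descend 0 ; hops seen [H2] ; pick H2
  + 115.133.131.0/24 (H0) depth=24
  + 165.34.144.0/20 (H0) depth=20
  + 115.132.0.0/14 (H3) depth=14
  + 165.34.152.0/24 (H4) depth=24

== LOOKUPS ==
["H1","H1","H2","H2"]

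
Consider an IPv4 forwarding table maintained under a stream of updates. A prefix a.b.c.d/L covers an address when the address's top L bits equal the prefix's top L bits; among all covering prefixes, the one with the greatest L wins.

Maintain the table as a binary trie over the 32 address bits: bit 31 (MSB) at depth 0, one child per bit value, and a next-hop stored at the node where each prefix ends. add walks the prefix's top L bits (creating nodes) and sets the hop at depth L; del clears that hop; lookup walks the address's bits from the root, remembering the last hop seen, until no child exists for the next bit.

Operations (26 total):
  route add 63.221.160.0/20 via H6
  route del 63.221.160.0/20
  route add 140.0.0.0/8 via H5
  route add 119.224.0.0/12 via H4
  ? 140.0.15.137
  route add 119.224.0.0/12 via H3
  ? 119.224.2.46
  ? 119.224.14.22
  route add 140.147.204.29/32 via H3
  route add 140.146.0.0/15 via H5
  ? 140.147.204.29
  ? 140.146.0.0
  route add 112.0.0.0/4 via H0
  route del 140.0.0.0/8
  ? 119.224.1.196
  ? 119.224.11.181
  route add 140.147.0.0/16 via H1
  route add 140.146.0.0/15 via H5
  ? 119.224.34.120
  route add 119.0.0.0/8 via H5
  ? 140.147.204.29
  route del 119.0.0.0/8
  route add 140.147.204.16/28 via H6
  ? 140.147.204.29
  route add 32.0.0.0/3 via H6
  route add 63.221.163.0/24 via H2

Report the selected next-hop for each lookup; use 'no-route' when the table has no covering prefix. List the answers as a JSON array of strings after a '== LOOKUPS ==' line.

Trace:
  + 63.221.160.0/20 (H6) depth=20
  - 63.221.160.0/20 clear@20
  + 140.0.0.0/8 (H5) depth=8
  + 119.224.0.0/12 (H4) depth=12
  Q 140.0.15.137: descend 10001100 ; hops seen [H5] ; pick H5
  + 119.224.0.0/12 (H3) depth=12
  Q 119.224.2.46: descend 011101111110 ; hops seen [H3] ; pick H3
  Q 119.224.14.22: descend 011101111110 ; hops seen [H3] ; pick H3
  + 140.147.204.29/32 (H3) depth=32
  + 140.146.0.0/15 (H5) depth=15
  Q 140.147.204.29: descend 10001100100100111100110000011101 ; hops seen [H5,H5,H3] ; pick H3
  Q 140.146.0.0: descend 100011001001001 ; hops seen [H5,H5] ; pick H5
  + 112.0.0.0/4 (H0) depth=4
  - 140.0.0.0/8 clear@8
  Q 119.224.1.196: descend 011101111110 ; hops seen [H0,H3] ; pick H3
  Q 119.224.11.181: descend 011101111110 ; hops seen [H0,H3] ; pick H3
  + 140.147.0.0/16 (H1) depth=16
  + 140.146.0.0/15 (H5) depth=15
  Q 119.224.34.120: descend 011101111110 ; hops seen [H0,H3] ; pick H3
  + 119.0.0.0/8 (H5) depth=8
  Q 140.147.204.29: descend 10001100100100111100110000011101 ; hops seen [H5,H1,H3] ; pick H3
  - 119.0.0.0/8 clear@8
  + 140.147.204.16/28 (H6) depth=28
  Q 140.147.204.29: descend 10001100100100111100110000011101 ; hops seen [H5,H1,H6,H3] ; pick H3
  + 32.0.0.0/3 (H6) depth=3
  + 63.221.163.0/24 (H2) depth=24

== LOOKUPS ==
["H5","H3","H3","H3","H5","H3","H3","H3","H3","H3"]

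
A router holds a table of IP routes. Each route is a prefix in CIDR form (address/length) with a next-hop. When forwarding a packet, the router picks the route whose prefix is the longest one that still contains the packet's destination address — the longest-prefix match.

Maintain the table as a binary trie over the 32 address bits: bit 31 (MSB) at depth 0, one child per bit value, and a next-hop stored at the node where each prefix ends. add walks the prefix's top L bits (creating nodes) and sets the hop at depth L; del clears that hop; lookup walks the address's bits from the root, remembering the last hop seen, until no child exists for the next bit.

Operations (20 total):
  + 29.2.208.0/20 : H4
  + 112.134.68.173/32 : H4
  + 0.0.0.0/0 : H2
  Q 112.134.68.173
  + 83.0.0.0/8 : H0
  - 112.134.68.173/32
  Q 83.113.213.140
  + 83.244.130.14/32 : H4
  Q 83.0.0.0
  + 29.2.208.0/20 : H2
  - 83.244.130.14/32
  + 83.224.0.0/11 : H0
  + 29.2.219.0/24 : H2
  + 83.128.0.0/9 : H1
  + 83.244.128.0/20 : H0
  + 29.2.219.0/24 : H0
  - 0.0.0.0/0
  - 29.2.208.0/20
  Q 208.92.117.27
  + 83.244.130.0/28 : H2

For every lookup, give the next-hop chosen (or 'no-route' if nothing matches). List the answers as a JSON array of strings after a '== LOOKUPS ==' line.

Process each operation:
  + 29.2.208.0/20 (H4) depth=20
  + 112.134.68.173/32 (H4) depth=32
  + 0.0.0.0/0 (H2) depth=0
  ? 112.134.68.173  path d0:H2→d1:-→d2:-→d3:-→d4:-→d5:-→d6:-→d7:-→d8:-→d9:-→d10:-→d11:-→d12:-→d13:-→d14:-→d15:-→d16:-→d17:-→d18:-→d19:-→d20:-→d21:-→d22:-→d23:-→d24:-→d25:-→d26:-→d27:-→d28:-→d29:-→d30:-→d31:-→d32:H4  best=H4
  + 83.0.0.0/8 (H0) depth=8
  del 112.134.68.173/32 (clear depth 32)
  ? 83.113.213.140  path d0:H2→d1:-→d2:-→d3:-→d4:-→d5:-→d6:-→d7:-→d8:H0  best=H0
  + 83.244.130.14/32 (H4) depth=32
  ? 83.0.0.0  path d0:H2→d1:-→d2:-→d3:-→d4:-→d5:-→d6:-→d7:-→d8:H0  best=H0
  + 29.2.208.0/20 (H2) depth=20
  del 83.244.130.14/32 (clear depth 32)
  + 83.224.0.0/11 (H0) depth=11
  + 29.2.219.0/24 (H2) depth=24
  + 83.128.0.0/9 (H1) depth=9
  + 83.244.128.0/20 (H0) depth=20
  + 29.2.219.0/24 (H0) depth=24
  del 0.0.0.0/0 (clear depth 0)
  del 29.2.208.0/20 (clear depth 20)
  ? 208.92.117.27  path d0:-  best=no-route
  + 83.244.130.0/28 (H2) depth=28

== LOOKUPS ==
["H4","H0","H0","no-route"]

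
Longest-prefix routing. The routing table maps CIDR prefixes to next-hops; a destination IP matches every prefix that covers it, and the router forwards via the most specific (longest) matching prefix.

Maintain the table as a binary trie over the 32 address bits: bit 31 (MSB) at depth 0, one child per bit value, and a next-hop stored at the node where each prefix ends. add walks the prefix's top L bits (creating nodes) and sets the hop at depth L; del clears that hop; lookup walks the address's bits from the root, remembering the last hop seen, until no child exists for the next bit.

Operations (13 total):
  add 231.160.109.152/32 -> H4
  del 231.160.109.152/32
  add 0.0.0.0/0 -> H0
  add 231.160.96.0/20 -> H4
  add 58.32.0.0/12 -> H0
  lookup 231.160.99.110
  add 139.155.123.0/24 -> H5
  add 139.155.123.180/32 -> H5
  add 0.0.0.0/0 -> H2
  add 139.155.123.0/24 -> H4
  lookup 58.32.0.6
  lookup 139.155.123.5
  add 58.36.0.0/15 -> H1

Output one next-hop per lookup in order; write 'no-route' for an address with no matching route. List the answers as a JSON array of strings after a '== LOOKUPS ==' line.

Apply in order:
  + 231.160.109.152/32 (H4) depth=32
  - 231.160.109.152/32 clear@32
  + 0.0.0.0/0 (H0) depth=0
  + 231.160.96.0/20 (H4) depth=20
  + 58.32.0.0/12 (H0) depth=12
  lookup 231.160.99.110: bits 11100111101000000110 walk d0:H0→d1:-→d2:-→d3:-→d4:-→d5:-→d6:-→d7:-→d8:-→d9:-→d10:-→d11:-→d12:-→d13:-→d14:-→d15:-→d16:-→d17:-→d18:-→d19:-→d20:H4 -> H4
  + 139.155.123.0/24 (H5) depth=24
  + 139.155.123.180/32 (H5) depth=32
  + 0.0.0.0/0 (H2) depth=0
  + 139.155.123.0/24 (H4) depth=24
  lookup 58.32.0.6: bits 001110100010 walk d0:H2→d1:-→d2:-→d3:-→d4:-→d5:-→d6:-→d7:-→d8:-→d9:-→d10:-→d11:-→d12:H0 -> H0
  lookup 139.155.123.5: bits 100010111001101101111011 walk d0:H2→d1:-→d2:-→d3:-→d4:-→d5:-→d6:-→d7:-→d8:-→d9:-→d10:-→d11:-→d12:-→d13:-→d14:-→d15:-→d16:-→d17:-→d18:-→d19:-→d20:-→d21:-→d22:-→d23:-→d24:H4 -> H4
  + 58.36.0.0/15 (H1) depth=15

== LOOKUPS ==
["H4","H0","H4"]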